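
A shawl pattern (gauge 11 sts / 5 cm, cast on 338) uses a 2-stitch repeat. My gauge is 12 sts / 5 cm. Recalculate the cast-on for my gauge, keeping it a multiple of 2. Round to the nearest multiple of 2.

368 stitches.

338 × 12 / 11 = 368.73.
Nearest multiple of 2: 368.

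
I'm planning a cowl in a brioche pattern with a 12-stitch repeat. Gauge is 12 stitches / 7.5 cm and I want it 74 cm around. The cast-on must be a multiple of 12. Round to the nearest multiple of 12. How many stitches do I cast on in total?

12 / 7.5 = 1.6 sts per cm.
74 × 1.6 = 118.40 sts.
Nearest multiple of 12: 120.

Cast on 120 stitches.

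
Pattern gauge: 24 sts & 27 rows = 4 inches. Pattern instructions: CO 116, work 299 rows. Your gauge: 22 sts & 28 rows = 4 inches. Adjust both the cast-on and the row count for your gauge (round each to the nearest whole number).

Cast on 106 stitches; work 310 rows.

Stitches: 116 × 22/24 = 106.33 → 106.
Rows: 299 × 28/27 = 310.07 → 310.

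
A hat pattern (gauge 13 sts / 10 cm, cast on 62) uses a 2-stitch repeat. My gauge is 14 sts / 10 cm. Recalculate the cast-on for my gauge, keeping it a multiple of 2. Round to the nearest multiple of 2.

62 × 14 / 13 = 66.77.
Nearest multiple of 2: 66.

Cast on 66 stitches.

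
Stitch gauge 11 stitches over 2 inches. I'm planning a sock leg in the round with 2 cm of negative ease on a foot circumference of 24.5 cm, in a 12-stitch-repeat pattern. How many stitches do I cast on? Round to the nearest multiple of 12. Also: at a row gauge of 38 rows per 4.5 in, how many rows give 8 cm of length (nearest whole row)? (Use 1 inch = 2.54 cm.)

Finished = 24.5 − 2 = 22.5 cm.
22.5 cm × 1/2.54 = 8.86 inches.
11/2 = 5.5 sts per in; 8.86 × 5.5 = 48.72 sts.
Nearest multiple of 12 → 48.
8 cm = 3.15 inches; × 8.444 = 26.60 → 27 rows.

Cast on 48 stitches; work 27 rows.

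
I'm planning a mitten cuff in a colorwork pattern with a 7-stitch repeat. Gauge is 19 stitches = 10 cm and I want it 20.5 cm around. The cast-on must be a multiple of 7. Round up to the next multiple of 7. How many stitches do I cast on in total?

CO 42 sts.

19 / 10 = 1.9 sts per cm.
20.5 × 1.9 = 38.95 sts.
Next multiple of 7: 42.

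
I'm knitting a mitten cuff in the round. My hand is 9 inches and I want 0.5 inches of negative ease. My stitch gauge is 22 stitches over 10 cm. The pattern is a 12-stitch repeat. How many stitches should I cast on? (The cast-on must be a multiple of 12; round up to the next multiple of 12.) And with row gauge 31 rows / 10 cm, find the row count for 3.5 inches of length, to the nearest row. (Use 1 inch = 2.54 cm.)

Cast on 48 stitches; work 28 rows.

Finished = 9 − 0.5 = 8.5 inches.
8.5 inches × 2.54 = 21.59 cm.
22/10 = 2.2 sts per cm; 21.59 × 2.2 = 47.50 sts.
Next multiple of 12 → 48.
3.5 inches = 8.89 cm; × 3.1 = 27.56 → 28 rows.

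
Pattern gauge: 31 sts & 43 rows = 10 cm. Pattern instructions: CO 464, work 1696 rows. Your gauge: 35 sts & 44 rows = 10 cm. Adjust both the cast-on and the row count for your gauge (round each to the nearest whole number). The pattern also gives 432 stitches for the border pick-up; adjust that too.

Stitches: 464 × 35/31 = 523.87 → 524.
Rows: 1696 × 44/43 = 1735.44 → 1735.
border pick-up: 432 × 35/31 = 487.74 → 488.

Cast on 524 stitches; work 1735 rows; border pick-up 488 stitches.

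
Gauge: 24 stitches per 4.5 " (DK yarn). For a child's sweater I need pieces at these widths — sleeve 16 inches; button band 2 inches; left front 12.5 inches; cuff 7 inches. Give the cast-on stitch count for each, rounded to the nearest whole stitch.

Rate = 24/4.5 = 5.333 sts per in.
sleeve: 16 × 5.333 = 85.33 → 85.
button band: 2 × 5.333 = 10.67 → 11.
left front: 12.5 × 5.333 = 66.67 → 67.
cuff: 7 × 5.333 = 37.33 → 37.

sleeve 85; button band 11; left front 67; cuff 37.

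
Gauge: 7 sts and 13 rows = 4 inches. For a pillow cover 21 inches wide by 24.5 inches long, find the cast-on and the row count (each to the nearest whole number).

Stitch gauge = 7/4 = 1.75 sts/in; 21 × 1.75 = 36.75 → 37 sts.
Row gauge = 13/4 = 3.25 rows/in; 24.5 × 3.25 = 79.62 → 80 rows.

Cast on 37 stitches and work 80 rows.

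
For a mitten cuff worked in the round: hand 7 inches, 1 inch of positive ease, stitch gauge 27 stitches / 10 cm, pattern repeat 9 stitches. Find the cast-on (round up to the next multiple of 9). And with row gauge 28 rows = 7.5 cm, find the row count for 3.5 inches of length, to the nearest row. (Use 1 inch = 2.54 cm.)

Cast on 63 stitches; work 33 rows.

Finished = 7 + 1 = 8 inches.
8 inches × 2.54 = 20.32 cm.
27/10 = 2.7 sts per cm; 20.32 × 2.7 = 54.86 sts.
Next multiple of 9 → 63.
3.5 inches = 8.89 cm; × 3.733 = 33.19 → 33 rows.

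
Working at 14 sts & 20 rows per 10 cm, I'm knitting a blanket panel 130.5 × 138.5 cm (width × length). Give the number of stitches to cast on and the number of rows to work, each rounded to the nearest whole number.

Cast on 183 stitches and work 277 rows.

Stitch gauge = 14/10 = 1.4 sts/cm; 130.5 × 1.4 = 182.70 → 183 sts.
Row gauge = 20/10 = 2 rows/cm; 138.5 × 2 = 277.00 → 277 rows.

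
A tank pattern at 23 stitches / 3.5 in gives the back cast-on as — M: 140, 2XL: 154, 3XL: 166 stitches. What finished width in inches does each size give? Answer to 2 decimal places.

23/3.5 = 6.571 sts per in.
M: 140 / 6.571 = 21.304 → 21.30 in.
2XL: 154 / 6.571 = 23.435 → 23.43 in.
3XL: 166 / 6.571 = 25.261 → 25.26 in.

M 21.30 inches; 2XL 23.43 inches; 3XL 25.26 inches.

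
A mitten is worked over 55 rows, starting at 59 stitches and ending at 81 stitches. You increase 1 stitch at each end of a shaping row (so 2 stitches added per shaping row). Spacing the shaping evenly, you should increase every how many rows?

Increase every 5th row.

Stitches to add: |81 − 59| = 22.
Shaping rows needed: 22 / 2 = 11.
55 rows / 11 = every 5 rows.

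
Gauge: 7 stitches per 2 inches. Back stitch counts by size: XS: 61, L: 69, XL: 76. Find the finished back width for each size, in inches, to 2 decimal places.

7/2 = 3.5 sts per in.
XS: 61 / 3.5 = 17.429 → 17.43 in.
L: 69 / 3.5 = 19.714 → 19.71 in.
XL: 76 / 3.5 = 21.714 → 21.71 in.

XS 17.43 inches; L 19.71 inches; XL 21.71 inches.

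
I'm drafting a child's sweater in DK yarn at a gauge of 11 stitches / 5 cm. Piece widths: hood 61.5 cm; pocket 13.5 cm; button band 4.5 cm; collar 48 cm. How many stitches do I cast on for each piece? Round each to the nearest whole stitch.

Rate = 11/5 = 2.2 sts per cm.
hood: 61.5 × 2.2 = 135.30 → 135.
pocket: 13.5 × 2.2 = 29.70 → 30.
button band: 4.5 × 2.2 = 9.90 → 10.
collar: 48 × 2.2 = 105.60 → 106.

hood 135; pocket 30; button band 10; collar 106.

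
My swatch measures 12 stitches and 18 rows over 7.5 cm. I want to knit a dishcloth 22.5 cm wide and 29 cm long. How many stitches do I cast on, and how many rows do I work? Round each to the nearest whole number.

Cast on 36 stitches and work 70 rows.

Stitch gauge = 12/7.5 = 1.6 sts/cm; 22.5 × 1.6 = 36.00 → 36 sts.
Row gauge = 18/7.5 = 2.4 rows/cm; 29 × 2.4 = 69.60 → 70 rows.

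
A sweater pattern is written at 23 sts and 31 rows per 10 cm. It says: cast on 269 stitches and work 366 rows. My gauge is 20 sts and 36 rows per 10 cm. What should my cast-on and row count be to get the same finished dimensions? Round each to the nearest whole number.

Cast on 234 stitches; work 425 rows.

Stitches: 269 × 20/23 = 233.91 → 234.
Rows: 366 × 36/31 = 425.03 → 425.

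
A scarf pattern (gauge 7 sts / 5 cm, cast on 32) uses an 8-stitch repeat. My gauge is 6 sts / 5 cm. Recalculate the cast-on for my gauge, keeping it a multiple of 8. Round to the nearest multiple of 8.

Cast on 24 stitches.

32 × 6 / 7 = 27.43.
Nearest multiple of 8: 24.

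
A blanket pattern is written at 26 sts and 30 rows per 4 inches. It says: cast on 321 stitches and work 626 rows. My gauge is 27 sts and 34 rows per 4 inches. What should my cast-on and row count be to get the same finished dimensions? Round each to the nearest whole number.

Stitches: 321 × 27/26 = 333.35 → 333.
Rows: 626 × 34/30 = 709.47 → 709.

Cast on 333 stitches; work 709 rows.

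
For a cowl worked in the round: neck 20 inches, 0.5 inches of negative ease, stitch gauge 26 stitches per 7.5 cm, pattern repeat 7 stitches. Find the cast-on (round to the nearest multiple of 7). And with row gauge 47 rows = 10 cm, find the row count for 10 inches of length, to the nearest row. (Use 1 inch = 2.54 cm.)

Cast on 175 stitches; work 119 rows.

Finished = 20 − 0.5 = 19.5 inches.
19.5 inches × 2.54 = 49.53 cm.
26/7.5 = 3.467 sts per cm; 49.53 × 3.467 = 171.70 sts.
Nearest multiple of 7 → 175.
10 inches = 25.40 cm; × 4.7 = 119.38 → 119 rows.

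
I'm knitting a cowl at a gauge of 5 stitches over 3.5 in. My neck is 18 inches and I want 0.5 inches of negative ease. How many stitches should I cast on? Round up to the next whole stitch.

Finished = 18 − 0.5 = 17.5 in.
5 / 3.5 = 1.429 sts per inch.
17.50 × 1.429 = 25.00 sts.

25 stitches.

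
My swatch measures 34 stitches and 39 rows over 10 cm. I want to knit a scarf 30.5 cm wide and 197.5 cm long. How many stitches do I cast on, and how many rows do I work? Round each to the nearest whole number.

Stitch gauge = 34/10 = 3.4 sts/cm; 30.5 × 3.4 = 103.70 → 104 sts.
Row gauge = 39/10 = 3.9 rows/cm; 197.5 × 3.9 = 770.25 → 770 rows.

Cast on 104 stitches and work 770 rows.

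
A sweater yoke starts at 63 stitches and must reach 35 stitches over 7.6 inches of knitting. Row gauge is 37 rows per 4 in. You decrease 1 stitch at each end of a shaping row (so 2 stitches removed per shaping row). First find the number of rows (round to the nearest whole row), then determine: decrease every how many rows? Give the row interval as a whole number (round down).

Decrease every 5th row.

Rows = 7.6 × 9.25 = 70.3 → 70 rows.
Stitches to remove: 28 → 14 shaping rows (at 2 st each).
70 / 14 = 5.00 → every 5 rows.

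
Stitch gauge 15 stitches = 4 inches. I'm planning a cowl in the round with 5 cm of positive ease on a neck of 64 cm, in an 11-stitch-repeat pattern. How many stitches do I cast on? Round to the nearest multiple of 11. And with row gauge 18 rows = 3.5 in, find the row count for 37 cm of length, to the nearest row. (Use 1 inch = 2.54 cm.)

Cast on 99 stitches; work 75 rows.

Finished = 64 + 5 = 69 cm.
69 cm × 1/2.54 = 27.17 inches.
15/4 = 3.75 sts per in; 27.17 × 3.75 = 101.87 sts.
Nearest multiple of 11 → 99.
37 cm = 14.57 inches; × 5.143 = 74.92 → 75 rows.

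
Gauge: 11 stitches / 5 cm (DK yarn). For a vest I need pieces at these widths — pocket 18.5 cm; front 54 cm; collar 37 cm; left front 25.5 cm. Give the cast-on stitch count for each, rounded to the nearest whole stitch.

Rate = 11/5 = 2.2 sts per cm.
pocket: 18.5 × 2.2 = 40.70 → 41.
front: 54 × 2.2 = 118.80 → 119.
collar: 37 × 2.2 = 81.40 → 81.
left front: 25.5 × 2.2 = 56.10 → 56.

pocket 41; front 119; collar 81; left front 56.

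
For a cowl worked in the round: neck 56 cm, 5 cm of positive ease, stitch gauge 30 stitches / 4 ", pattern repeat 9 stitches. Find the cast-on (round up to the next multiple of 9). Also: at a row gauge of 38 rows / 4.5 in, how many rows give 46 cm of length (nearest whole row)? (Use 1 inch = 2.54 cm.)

Cast on 189 stitches; work 153 rows.

Finished = 56 + 5 = 61 cm.
61 cm × 1/2.54 = 24.02 inches.
30/4 = 7.5 sts per in; 24.02 × 7.5 = 180.12 sts.
Next multiple of 9 → 189.
46 cm = 18.11 inches; × 8.444 = 152.93 → 153 rows.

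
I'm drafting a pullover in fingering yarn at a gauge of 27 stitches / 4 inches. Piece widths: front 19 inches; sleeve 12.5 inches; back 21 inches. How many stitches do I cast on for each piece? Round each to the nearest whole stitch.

front 128; sleeve 84; back 142.

Rate = 27/4 = 6.75 sts per in.
front: 19 × 6.75 = 128.25 → 128.
sleeve: 12.5 × 6.75 = 84.38 → 84.
back: 21 × 6.75 = 141.75 → 142.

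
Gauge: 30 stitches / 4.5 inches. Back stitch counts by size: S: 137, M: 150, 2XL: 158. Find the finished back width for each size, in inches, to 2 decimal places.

S 20.55 inches; M 22.50 inches; 2XL 23.70 inches.

30/4.5 = 6.667 sts per in.
S: 137 / 6.667 = 20.550 → 20.55 in.
M: 150 / 6.667 = 22.500 → 22.50 in.
2XL: 158 / 6.667 = 23.700 → 23.70 in.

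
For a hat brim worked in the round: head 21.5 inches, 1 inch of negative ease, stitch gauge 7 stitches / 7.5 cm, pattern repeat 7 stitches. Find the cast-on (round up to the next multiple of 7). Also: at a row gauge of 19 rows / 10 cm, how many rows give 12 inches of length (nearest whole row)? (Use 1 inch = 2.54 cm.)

Cast on 49 stitches; work 58 rows.

Finished = 21.5 − 1 = 20.5 inches.
20.5 inches × 2.54 = 52.07 cm.
7/7.5 = 0.933 sts per cm; 52.07 × 0.933 = 48.60 sts.
Next multiple of 7 → 49.
12 inches = 30.48 cm; × 1.9 = 57.91 → 58 rows.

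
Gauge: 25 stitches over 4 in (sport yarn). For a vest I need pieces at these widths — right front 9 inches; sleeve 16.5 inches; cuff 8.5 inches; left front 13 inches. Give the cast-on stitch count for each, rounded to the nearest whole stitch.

right front 56; sleeve 103; cuff 53; left front 81.

Rate = 25/4 = 6.25 sts per in.
right front: 9 × 6.25 = 56.25 → 56.
sleeve: 16.5 × 6.25 = 103.12 → 103.
cuff: 8.5 × 6.25 = 53.12 → 53.
left front: 13 × 6.25 = 81.25 → 81.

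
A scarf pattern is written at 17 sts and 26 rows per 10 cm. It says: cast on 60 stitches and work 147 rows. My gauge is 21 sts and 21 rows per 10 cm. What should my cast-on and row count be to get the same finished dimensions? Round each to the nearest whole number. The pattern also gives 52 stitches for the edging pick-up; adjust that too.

Cast on 74 stitches; work 119 rows; edging pick-up 64 stitches.

Stitches: 60 × 21/17 = 74.12 → 74.
Rows: 147 × 21/26 = 118.73 → 119.
edging pick-up: 52 × 21/17 = 64.24 → 64.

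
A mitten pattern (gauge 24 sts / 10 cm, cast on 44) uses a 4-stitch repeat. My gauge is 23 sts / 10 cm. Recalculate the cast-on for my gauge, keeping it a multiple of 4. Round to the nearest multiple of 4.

CO 44 sts.

44 × 23 / 24 = 42.17.
Nearest multiple of 4: 44.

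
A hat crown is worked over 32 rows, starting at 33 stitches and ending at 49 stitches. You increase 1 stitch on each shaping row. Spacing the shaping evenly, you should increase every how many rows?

Increase every 2nd row.

Stitches to add: |49 − 33| = 16.
Shaping rows needed: 16 / 1 = 16.
32 rows / 16 = every 2 rows.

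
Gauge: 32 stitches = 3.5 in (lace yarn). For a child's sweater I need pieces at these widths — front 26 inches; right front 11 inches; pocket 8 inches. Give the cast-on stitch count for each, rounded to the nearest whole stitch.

front 238; right front 101; pocket 73.

Rate = 32/3.5 = 9.143 sts per in.
front: 26 × 9.143 = 237.71 → 238.
right front: 11 × 9.143 = 100.57 → 101.
pocket: 8 × 9.143 = 73.14 → 73.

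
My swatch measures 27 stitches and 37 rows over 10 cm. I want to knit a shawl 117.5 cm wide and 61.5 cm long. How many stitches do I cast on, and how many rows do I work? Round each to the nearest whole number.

Cast on 317 stitches and work 228 rows.

Stitch gauge = 27/10 = 2.7 sts/cm; 117.5 × 2.7 = 317.25 → 317 sts.
Row gauge = 37/10 = 3.7 rows/cm; 61.5 × 3.7 = 227.55 → 228 rows.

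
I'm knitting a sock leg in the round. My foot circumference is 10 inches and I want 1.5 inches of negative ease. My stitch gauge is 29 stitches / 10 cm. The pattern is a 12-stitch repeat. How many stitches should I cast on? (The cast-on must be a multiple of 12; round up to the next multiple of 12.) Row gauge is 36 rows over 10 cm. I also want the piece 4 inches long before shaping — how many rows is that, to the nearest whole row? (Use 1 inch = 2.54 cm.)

Finished = 10 − 1.5 = 8.5 inches.
8.5 inches × 2.54 = 21.59 cm.
29/10 = 2.9 sts per cm; 21.59 × 2.9 = 62.61 sts.
Next multiple of 12 → 72.
4 inches = 10.16 cm; × 3.6 = 36.58 → 37 rows.

Cast on 72 stitches; work 37 rows.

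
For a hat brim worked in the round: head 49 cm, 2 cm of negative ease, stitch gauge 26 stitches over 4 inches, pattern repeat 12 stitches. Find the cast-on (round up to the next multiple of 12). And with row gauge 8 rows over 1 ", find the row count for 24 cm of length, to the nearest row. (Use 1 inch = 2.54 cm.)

Finished = 49 − 2 = 47 cm.
47 cm × 1/2.54 = 18.50 inches.
26/4 = 6.5 sts per in; 18.50 × 6.5 = 120.28 sts.
Next multiple of 12 → 132.
24 cm = 9.45 inches; × 8 = 75.59 → 76 rows.

Cast on 132 stitches; work 76 rows.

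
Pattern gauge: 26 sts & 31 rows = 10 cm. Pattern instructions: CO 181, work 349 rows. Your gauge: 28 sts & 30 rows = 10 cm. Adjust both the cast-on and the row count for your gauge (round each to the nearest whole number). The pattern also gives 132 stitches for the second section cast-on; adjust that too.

Stitches: 181 × 28/26 = 194.92 → 195.
Rows: 349 × 30/31 = 337.74 → 338.
second section cast-on: 132 × 28/26 = 142.15 → 142.

Cast on 195 stitches; work 338 rows; second section cast-on 142 stitches.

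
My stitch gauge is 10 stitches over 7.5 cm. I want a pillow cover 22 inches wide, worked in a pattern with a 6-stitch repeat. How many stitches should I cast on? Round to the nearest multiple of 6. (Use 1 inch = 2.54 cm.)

CO 72 sts.

22 in = 22 × 2.54 = 55.88 cm.
10 / 7.5 = 1.333 sts/cm.
55.88 × 1.333 = 74.51 sts.
→ 72.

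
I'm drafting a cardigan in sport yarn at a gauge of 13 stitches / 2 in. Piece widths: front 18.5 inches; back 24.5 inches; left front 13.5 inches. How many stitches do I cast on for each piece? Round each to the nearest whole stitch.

front 120; back 159; left front 88.

Rate = 13/2 = 6.5 sts per in.
front: 18.5 × 6.5 = 120.25 → 120.
back: 24.5 × 6.5 = 159.25 → 159.
left front: 13.5 × 6.5 = 87.75 → 88.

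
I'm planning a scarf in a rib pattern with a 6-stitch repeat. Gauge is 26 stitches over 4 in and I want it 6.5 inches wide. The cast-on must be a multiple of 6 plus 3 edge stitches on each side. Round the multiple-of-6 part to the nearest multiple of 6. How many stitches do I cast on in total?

26 / 4 = 6.5 sts per inch.
6.5 × 6.5 = 42.25 sts.
Less 6 edge sts → 36.25 for the repeat.
Nearest multiple of 6: 36.
Add back 6 edge sts → 42.

42 stitches.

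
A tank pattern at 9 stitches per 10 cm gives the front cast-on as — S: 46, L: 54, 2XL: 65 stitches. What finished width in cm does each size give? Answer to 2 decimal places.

9/10 = 0.9 sts per cm.
S: 46 / 0.9 = 51.111 → 51.11 cm.
L: 54 / 0.9 = 60.000 → 60.00 cm.
2XL: 65 / 0.9 = 72.222 → 72.22 cm.

S 51.11 cm; L 60.00 cm; 2XL 72.22 cm.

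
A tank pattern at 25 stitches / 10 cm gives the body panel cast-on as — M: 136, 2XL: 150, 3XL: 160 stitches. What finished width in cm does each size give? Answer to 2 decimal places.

25/10 = 2.5 sts per cm.
M: 136 / 2.5 = 54.400 → 54.40 cm.
2XL: 150 / 2.5 = 60.000 → 60.00 cm.
3XL: 160 / 2.5 = 64.000 → 64.00 cm.

M 54.40 cm; 2XL 60.00 cm; 3XL 64.00 cm.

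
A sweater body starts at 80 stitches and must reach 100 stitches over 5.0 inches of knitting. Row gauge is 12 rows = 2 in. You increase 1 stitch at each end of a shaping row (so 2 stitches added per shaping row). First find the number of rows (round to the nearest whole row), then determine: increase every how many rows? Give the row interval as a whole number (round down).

Increase every 3rd row.

Rows = 5.0 × 6 = 30.0 → 30 rows.
Stitches to add: 20 → 10 shaping rows (at 2 st each).
30 / 10 = 3.00 → every 3 rows.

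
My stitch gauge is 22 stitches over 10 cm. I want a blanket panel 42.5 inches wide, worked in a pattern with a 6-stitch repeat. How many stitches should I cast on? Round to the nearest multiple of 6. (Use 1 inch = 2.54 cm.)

42.5 in = 42.5 × 2.54 = 107.95 cm.
22 / 10 = 2.2 sts/cm.
107.95 × 2.2 = 237.49 sts.
→ 240.

Cast on 240 stitches.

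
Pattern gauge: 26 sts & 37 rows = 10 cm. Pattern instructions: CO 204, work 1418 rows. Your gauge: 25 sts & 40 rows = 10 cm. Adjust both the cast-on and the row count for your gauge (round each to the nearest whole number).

Cast on 196 stitches; work 1533 rows.

Stitches: 204 × 25/26 = 196.15 → 196.
Rows: 1418 × 40/37 = 1532.97 → 1533.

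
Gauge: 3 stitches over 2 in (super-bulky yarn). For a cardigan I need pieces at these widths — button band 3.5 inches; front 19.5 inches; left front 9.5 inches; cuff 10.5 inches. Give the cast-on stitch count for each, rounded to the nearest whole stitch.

Rate = 3/2 = 1.5 sts per in.
button band: 3.5 × 1.5 = 5.25 → 5.
front: 19.5 × 1.5 = 29.25 → 29.
left front: 9.5 × 1.5 = 14.25 → 14.
cuff: 10.5 × 1.5 = 15.75 → 16.

button band 5; front 29; left front 14; cuff 16.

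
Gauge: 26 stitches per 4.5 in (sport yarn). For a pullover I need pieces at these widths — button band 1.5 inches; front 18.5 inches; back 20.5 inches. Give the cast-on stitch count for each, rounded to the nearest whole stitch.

Rate = 26/4.5 = 5.778 sts per in.
button band: 1.5 × 5.778 = 8.67 → 9.
front: 18.5 × 5.778 = 106.89 → 107.
back: 20.5 × 5.778 = 118.44 → 118.

button band 9; front 107; back 118.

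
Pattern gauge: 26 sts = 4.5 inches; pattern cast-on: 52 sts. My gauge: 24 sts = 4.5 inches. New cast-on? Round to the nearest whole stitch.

Scale factor = 24 / 26 = 0.923.
52 × 24 / 26 = 48.00 sts.

CO 48 sts.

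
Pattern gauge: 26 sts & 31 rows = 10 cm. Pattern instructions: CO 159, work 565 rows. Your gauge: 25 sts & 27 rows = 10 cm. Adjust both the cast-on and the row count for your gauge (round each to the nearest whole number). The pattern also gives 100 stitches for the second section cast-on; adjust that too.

Cast on 153 stitches; work 492 rows; second section cast-on 96 stitches.

Stitches: 159 × 25/26 = 152.88 → 153.
Rows: 565 × 27/31 = 492.10 → 492.
second section cast-on: 100 × 25/26 = 96.15 → 96.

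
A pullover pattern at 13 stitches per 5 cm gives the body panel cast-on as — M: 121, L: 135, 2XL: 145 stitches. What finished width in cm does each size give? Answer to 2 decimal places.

13/5 = 2.6 sts per cm.
M: 121 / 2.6 = 46.538 → 46.54 cm.
L: 135 / 2.6 = 51.923 → 51.92 cm.
2XL: 145 / 2.6 = 55.769 → 55.77 cm.

M 46.54 cm; L 51.92 cm; 2XL 55.77 cm.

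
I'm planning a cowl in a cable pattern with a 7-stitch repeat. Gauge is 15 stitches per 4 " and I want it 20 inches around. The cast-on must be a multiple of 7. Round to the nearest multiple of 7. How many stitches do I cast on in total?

15 / 4 = 3.75 sts per inch.
20 × 3.75 = 75.00 sts.
Nearest multiple of 7: 77.

Cast on 77 stitches.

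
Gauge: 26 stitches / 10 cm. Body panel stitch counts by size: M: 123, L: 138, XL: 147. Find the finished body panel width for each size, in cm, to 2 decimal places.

M 47.31 cm; L 53.08 cm; XL 56.54 cm.

26/10 = 2.6 sts per cm.
M: 123 / 2.6 = 47.308 → 47.31 cm.
L: 138 / 2.6 = 53.077 → 53.08 cm.
XL: 147 / 2.6 = 56.538 → 56.54 cm.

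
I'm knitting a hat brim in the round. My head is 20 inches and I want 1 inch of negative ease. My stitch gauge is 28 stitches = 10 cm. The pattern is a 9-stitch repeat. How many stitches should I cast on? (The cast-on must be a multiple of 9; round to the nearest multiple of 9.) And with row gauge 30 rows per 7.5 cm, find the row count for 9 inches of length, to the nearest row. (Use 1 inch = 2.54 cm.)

Finished = 20 − 1 = 19 inches.
19 inches × 2.54 = 48.26 cm.
28/10 = 2.8 sts per cm; 48.26 × 2.8 = 135.13 sts.
Nearest multiple of 9 → 135.
9 inches = 22.86 cm; × 4 = 91.44 → 91 rows.

Cast on 135 stitches; work 91 rows.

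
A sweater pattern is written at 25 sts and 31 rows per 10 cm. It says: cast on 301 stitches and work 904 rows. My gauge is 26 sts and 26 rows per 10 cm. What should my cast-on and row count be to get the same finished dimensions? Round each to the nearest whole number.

Stitches: 301 × 26/25 = 313.04 → 313.
Rows: 904 × 26/31 = 758.19 → 758.

Cast on 313 stitches; work 758 rows.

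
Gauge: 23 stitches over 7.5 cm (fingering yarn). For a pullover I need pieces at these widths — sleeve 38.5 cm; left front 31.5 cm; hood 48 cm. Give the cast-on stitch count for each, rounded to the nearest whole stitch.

sleeve 118; left front 97; hood 147.

Rate = 23/7.5 = 3.067 sts per cm.
sleeve: 38.5 × 3.067 = 118.07 → 118.
left front: 31.5 × 3.067 = 96.60 → 97.
hood: 48 × 3.067 = 147.20 → 147.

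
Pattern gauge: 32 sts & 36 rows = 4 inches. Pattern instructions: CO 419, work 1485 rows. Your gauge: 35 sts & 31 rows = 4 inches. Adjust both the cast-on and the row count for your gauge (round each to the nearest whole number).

Stitches: 419 × 35/32 = 458.28 → 458.
Rows: 1485 × 31/36 = 1278.75 → 1279.

Cast on 458 stitches; work 1279 rows.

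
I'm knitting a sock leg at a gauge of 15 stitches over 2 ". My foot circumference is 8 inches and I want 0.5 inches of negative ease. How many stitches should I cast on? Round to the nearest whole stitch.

Finished = 8 − 0.5 = 7.5 in.
15 / 2 = 7.5 sts per inch.
7.50 × 7.5 = 56.25 sts.
→ 56 sts.

Cast on 56 stitches.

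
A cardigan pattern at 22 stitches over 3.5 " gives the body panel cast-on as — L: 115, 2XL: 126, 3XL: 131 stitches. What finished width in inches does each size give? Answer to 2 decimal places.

22/3.5 = 6.286 sts per in.
L: 115 / 6.286 = 18.295 → 18.30 in.
2XL: 126 / 6.286 = 20.045 → 20.05 in.
3XL: 131 / 6.286 = 20.841 → 20.84 in.

L 18.30 inches; 2XL 20.05 inches; 3XL 20.84 inches.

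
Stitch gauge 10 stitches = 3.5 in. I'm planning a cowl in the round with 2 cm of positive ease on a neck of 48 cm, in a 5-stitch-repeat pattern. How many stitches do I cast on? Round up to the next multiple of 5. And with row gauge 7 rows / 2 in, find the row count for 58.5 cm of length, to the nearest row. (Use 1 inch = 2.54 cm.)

Finished = 48 + 2 = 50 cm.
50 cm × 1/2.54 = 19.69 inches.
10/3.5 = 2.857 sts per in; 19.69 × 2.857 = 56.24 sts.
Next multiple of 5 → 60.
58.5 cm = 23.03 inches; × 3.5 = 80.61 → 81 rows.

Cast on 60 stitches; work 81 rows.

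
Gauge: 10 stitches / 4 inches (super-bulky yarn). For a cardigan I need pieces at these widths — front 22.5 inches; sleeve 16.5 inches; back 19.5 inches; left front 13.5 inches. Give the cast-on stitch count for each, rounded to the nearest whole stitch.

Rate = 10/4 = 2.5 sts per in.
front: 22.5 × 2.5 = 56.25 → 56.
sleeve: 16.5 × 2.5 = 41.25 → 41.
back: 19.5 × 2.5 = 48.75 → 49.
left front: 13.5 × 2.5 = 33.75 → 34.

front 56; sleeve 41; back 49; left front 34.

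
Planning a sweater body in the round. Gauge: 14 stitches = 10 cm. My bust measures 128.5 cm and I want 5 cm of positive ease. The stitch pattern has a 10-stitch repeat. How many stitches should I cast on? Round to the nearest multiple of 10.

CO 190 sts.

Finished = 128.5 + 5 = 133.5 cm.
14 / 10 = 1.4 sts/cm.
133.5 × 1.4 = 186.90 sts.
Nearest multiple of 10: 190.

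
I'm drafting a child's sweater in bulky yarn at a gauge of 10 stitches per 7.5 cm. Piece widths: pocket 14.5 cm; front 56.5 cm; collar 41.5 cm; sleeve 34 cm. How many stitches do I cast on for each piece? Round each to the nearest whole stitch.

Rate = 10/7.5 = 1.333 sts per cm.
pocket: 14.5 × 1.333 = 19.33 → 19.
front: 56.5 × 1.333 = 75.33 → 75.
collar: 41.5 × 1.333 = 55.33 → 55.
sleeve: 34 × 1.333 = 45.33 → 45.

pocket 19; front 75; collar 55; sleeve 45.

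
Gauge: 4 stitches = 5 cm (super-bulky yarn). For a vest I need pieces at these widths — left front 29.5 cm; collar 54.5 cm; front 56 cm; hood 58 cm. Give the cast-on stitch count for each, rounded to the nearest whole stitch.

left front 24; collar 44; front 45; hood 46.

Rate = 4/5 = 0.8 sts per cm.
left front: 29.5 × 0.8 = 23.60 → 24.
collar: 54.5 × 0.8 = 43.60 → 44.
front: 56 × 0.8 = 44.80 → 45.
hood: 58 × 0.8 = 46.40 → 46.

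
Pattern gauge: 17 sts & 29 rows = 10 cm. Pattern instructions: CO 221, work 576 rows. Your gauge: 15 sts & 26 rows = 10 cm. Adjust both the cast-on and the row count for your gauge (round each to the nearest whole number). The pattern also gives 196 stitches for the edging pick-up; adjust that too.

Cast on 195 stitches; work 516 rows; edging pick-up 173 stitches.

Stitches: 221 × 15/17 = 195.00 → 195.
Rows: 576 × 26/29 = 516.41 → 516.
edging pick-up: 196 × 15/17 = 172.94 → 173.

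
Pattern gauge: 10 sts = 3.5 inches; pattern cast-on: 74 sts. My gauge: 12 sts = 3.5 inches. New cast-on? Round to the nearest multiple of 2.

88 stitches.

Scale factor = 12 / 10 = 1.200.
74 × 12 / 10 = 88.80 sts.
→ 88 sts.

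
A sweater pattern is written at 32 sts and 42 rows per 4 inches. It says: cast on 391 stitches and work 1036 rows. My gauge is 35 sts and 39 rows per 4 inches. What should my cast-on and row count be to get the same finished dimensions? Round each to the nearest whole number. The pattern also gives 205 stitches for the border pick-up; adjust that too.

Stitches: 391 × 35/32 = 427.66 → 428.
Rows: 1036 × 39/42 = 962.00 → 962.
border pick-up: 205 × 35/32 = 224.22 → 224.

Cast on 428 stitches; work 962 rows; border pick-up 224 stitches.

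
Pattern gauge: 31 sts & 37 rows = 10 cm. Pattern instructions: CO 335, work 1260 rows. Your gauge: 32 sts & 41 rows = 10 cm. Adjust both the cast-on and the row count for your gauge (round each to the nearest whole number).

Cast on 346 stitches; work 1396 rows.

Stitches: 335 × 32/31 = 345.81 → 346.
Rows: 1260 × 41/37 = 1396.22 → 1396.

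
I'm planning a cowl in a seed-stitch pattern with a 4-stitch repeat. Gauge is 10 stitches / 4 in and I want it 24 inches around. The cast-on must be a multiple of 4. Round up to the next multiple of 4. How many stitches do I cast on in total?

60 stitches.

10 / 4 = 2.5 sts per inch.
24 × 2.5 = 60.00 sts.
Next multiple of 4: 60.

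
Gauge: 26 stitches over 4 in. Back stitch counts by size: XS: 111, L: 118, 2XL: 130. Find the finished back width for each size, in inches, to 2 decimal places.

XS 17.08 inches; L 18.15 inches; 2XL 20.00 inches.

26/4 = 6.5 sts per in.
XS: 111 / 6.5 = 17.077 → 17.08 in.
L: 118 / 6.5 = 18.154 → 18.15 in.
2XL: 130 / 6.5 = 20.000 → 20.00 in.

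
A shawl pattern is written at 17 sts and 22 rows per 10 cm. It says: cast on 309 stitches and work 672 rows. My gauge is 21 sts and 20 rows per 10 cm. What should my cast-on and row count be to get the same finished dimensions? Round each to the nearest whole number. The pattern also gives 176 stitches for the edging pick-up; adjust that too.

Cast on 382 stitches; work 611 rows; edging pick-up 217 stitches.

Stitches: 309 × 21/17 = 381.71 → 382.
Rows: 672 × 20/22 = 610.91 → 611.
edging pick-up: 176 × 21/17 = 217.41 → 217.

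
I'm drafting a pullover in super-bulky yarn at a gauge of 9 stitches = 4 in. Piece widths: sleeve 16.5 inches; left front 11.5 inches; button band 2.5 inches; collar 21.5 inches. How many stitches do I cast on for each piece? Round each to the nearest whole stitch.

sleeve 37; left front 26; button band 6; collar 48.

Rate = 9/4 = 2.25 sts per in.
sleeve: 16.5 × 2.25 = 37.12 → 37.
left front: 11.5 × 2.25 = 25.88 → 26.
button band: 2.5 × 2.25 = 5.62 → 6.
collar: 21.5 × 2.25 = 48.38 → 48.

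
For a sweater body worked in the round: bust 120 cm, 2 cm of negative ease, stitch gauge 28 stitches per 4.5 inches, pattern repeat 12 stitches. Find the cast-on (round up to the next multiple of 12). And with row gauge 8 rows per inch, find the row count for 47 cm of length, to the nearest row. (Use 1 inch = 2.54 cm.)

Cast on 300 stitches; work 148 rows.

Finished = 120 − 2 = 118 cm.
118 cm × 1/2.54 = 46.46 inches.
28/4.5 = 6.222 sts per in; 46.46 × 6.222 = 289.06 sts.
Next multiple of 12 → 300.
47 cm = 18.50 inches; × 8 = 148.03 → 148 rows.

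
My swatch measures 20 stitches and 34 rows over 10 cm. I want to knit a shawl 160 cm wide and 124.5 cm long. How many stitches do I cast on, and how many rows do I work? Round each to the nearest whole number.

Cast on 320 stitches and work 423 rows.

Stitch gauge = 20/10 = 2 sts/cm; 160 × 2 = 320.00 → 320 sts.
Row gauge = 34/10 = 3.4 rows/cm; 124.5 × 3.4 = 423.30 → 423 rows.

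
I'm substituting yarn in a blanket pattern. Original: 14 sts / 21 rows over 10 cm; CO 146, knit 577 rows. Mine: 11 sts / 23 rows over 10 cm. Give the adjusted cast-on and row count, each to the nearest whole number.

Stitches: 146 × 11/14 = 114.71 → 115.
Rows: 577 × 23/21 = 631.95 → 632.

Cast on 115 stitches; work 632 rows.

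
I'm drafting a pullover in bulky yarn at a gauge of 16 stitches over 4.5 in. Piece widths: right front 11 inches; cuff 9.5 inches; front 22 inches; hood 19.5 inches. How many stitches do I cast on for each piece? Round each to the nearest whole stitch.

right front 39; cuff 34; front 78; hood 69.

Rate = 16/4.5 = 3.556 sts per in.
right front: 11 × 3.556 = 39.11 → 39.
cuff: 9.5 × 3.556 = 33.78 → 34.
front: 22 × 3.556 = 78.22 → 78.
hood: 19.5 × 3.556 = 69.33 → 69.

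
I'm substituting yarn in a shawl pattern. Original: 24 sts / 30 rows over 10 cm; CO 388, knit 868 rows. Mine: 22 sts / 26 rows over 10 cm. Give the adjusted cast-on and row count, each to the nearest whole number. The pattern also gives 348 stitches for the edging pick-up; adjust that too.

Cast on 356 stitches; work 752 rows; edging pick-up 319 stitches.

Stitches: 388 × 22/24 = 355.67 → 356.
Rows: 868 × 26/30 = 752.27 → 752.
edging pick-up: 348 × 22/24 = 319.00 → 319.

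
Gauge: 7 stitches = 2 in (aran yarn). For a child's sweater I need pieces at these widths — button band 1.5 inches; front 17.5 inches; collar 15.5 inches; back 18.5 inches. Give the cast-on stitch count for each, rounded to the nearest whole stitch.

Rate = 7/2 = 3.5 sts per in.
button band: 1.5 × 3.5 = 5.25 → 5.
front: 17.5 × 3.5 = 61.25 → 61.
collar: 15.5 × 3.5 = 54.25 → 54.
back: 18.5 × 3.5 = 64.75 → 65.

button band 5; front 61; collar 54; back 65.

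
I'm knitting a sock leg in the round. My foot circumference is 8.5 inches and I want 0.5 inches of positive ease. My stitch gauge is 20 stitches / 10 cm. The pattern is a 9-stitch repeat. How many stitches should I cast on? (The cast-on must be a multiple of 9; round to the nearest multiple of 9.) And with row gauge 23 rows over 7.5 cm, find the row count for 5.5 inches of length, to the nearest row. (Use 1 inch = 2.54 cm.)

Cast on 45 stitches; work 43 rows.

Finished = 8.5 + 0.5 = 9 inches.
9 inches × 2.54 = 22.86 cm.
20/10 = 2 sts per cm; 22.86 × 2 = 45.72 sts.
Nearest multiple of 9 → 45.
5.5 inches = 13.97 cm; × 3.067 = 42.84 → 43 rows.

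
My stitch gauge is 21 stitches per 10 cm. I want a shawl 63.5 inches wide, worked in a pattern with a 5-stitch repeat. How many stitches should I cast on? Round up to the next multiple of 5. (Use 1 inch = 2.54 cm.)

63.5 in = 63.5 × 2.54 = 161.29 cm.
21 / 10 = 2.1 sts/cm.
161.29 × 2.1 = 338.71 sts.
→ 340.

340 stitches.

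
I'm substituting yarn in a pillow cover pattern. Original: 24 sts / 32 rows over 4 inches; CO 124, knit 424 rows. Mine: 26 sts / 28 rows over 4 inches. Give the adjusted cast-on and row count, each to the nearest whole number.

Cast on 134 stitches; work 371 rows.

Stitches: 124 × 26/24 = 134.33 → 134.
Rows: 424 × 28/32 = 371.00 → 371.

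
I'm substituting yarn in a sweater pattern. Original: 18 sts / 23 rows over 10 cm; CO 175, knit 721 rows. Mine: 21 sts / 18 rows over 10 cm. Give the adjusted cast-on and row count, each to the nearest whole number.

Cast on 204 stitches; work 564 rows.

Stitches: 175 × 21/18 = 204.17 → 204.
Rows: 721 × 18/23 = 564.26 → 564.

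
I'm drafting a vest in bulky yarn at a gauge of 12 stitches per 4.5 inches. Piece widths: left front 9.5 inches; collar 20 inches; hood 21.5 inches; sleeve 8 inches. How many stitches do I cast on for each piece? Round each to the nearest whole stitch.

Rate = 12/4.5 = 2.667 sts per in.
left front: 9.5 × 2.667 = 25.33 → 25.
collar: 20 × 2.667 = 53.33 → 53.
hood: 21.5 × 2.667 = 57.33 → 57.
sleeve: 8 × 2.667 = 21.33 → 21.

left front 25; collar 53; hood 57; sleeve 21.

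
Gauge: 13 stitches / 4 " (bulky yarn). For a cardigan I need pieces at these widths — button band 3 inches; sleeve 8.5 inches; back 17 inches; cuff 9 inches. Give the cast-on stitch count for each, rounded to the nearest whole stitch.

Rate = 13/4 = 3.25 sts per in.
button band: 3 × 3.25 = 9.75 → 10.
sleeve: 8.5 × 3.25 = 27.62 → 28.
back: 17 × 3.25 = 55.25 → 55.
cuff: 9 × 3.25 = 29.25 → 29.

button band 10; sleeve 28; back 55; cuff 29.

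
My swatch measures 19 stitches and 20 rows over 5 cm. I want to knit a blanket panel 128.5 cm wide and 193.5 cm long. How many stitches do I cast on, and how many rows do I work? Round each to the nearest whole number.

Stitch gauge = 19/5 = 3.8 sts/cm; 128.5 × 3.8 = 488.30 → 488 sts.
Row gauge = 20/5 = 4 rows/cm; 193.5 × 4 = 774.00 → 774 rows.

Cast on 488 stitches and work 774 rows.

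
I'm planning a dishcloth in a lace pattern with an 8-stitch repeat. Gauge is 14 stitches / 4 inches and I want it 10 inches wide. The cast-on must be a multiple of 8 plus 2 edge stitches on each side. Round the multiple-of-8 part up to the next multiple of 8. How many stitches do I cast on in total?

14 / 4 = 3.5 sts per inch.
10 × 3.5 = 35.00 sts.
Less 4 edge sts → 31.00 for the repeat.
Next multiple of 8: 32.
Add back 4 edge sts → 36.

36 stitches.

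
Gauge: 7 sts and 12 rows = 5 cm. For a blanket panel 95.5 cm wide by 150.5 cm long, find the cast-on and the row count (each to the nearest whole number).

Stitch gauge = 7/5 = 1.4 sts/cm; 95.5 × 1.4 = 133.70 → 134 sts.
Row gauge = 12/5 = 2.4 rows/cm; 150.5 × 2.4 = 361.20 → 361 rows.

Cast on 134 stitches and work 361 rows.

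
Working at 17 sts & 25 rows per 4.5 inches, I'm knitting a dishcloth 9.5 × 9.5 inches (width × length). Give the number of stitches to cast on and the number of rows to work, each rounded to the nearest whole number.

Cast on 36 stitches and work 53 rows.

Stitch gauge = 17/4.5 = 3.778 sts/in; 9.5 × 3.778 = 35.89 → 36 sts.
Row gauge = 25/4.5 = 5.556 rows/in; 9.5 × 5.556 = 52.78 → 53 rows.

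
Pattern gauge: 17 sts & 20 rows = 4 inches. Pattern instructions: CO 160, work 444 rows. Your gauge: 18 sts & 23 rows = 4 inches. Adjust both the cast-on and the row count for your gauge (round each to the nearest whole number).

Stitches: 160 × 18/17 = 169.41 → 169.
Rows: 444 × 23/20 = 510.60 → 511.

Cast on 169 stitches; work 511 rows.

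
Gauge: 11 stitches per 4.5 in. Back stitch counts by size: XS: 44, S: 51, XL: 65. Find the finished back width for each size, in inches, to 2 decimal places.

11/4.5 = 2.444 sts per in.
XS: 44 / 2.444 = 18.000 → 18.00 in.
S: 51 / 2.444 = 20.864 → 20.86 in.
XL: 65 / 2.444 = 26.591 → 26.59 in.

XS 18.00 inches; S 20.86 inches; XL 26.59 inches.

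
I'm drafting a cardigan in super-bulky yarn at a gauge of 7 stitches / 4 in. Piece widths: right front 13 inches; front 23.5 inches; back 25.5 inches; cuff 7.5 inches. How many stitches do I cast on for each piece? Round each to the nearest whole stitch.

Rate = 7/4 = 1.75 sts per in.
right front: 13 × 1.75 = 22.75 → 23.
front: 23.5 × 1.75 = 41.12 → 41.
back: 25.5 × 1.75 = 44.62 → 45.
cuff: 7.5 × 1.75 = 13.12 → 13.

right front 23; front 41; back 45; cuff 13.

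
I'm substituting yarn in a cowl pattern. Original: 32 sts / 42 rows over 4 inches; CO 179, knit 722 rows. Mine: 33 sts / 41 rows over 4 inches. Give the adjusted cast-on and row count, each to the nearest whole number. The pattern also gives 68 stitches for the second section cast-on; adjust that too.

Stitches: 179 × 33/32 = 184.59 → 185.
Rows: 722 × 41/42 = 704.81 → 705.
second section cast-on: 68 × 33/32 = 70.12 → 70.

Cast on 185 stitches; work 705 rows; second section cast-on 70 stitches.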